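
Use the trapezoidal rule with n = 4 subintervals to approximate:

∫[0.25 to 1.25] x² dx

f(x) = x²
a = 0.25, b = 1.25, n = 4
h = (b - a)/n = 0.250000

Trapezoidal rule: (h/2)[f(x₀) + 2f(x₁) + 2f(x₂) + ... + f(xₙ)]

x_0 = 0.2500, f(x_0) = 0.062500, coefficient = 1
x_1 = 0.5000, f(x_1) = 0.250000, coefficient = 2
x_2 = 0.7500, f(x_2) = 0.562500, coefficient = 2
x_3 = 1.0000, f(x_3) = 1.000000, coefficient = 2
x_4 = 1.2500, f(x_4) = 1.562500, coefficient = 1

I ≈ (0.250000/2) × 5.250000 = 0.656250
Exact value: 0.645833
Error: 0.010417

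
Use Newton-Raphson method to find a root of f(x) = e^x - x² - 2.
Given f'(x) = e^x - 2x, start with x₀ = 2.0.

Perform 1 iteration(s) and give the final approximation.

f(x) = e^x - x² - 2
f'(x) = e^x - 2x
x₀ = 2.0

Newton-Raphson formula: x_{n+1} = x_n - f(x_n)/f'(x_n)

Iteration 1:
  f(2.000000) = 1.389056
  f'(2.000000) = 3.389056
  x_1 = 2.000000 - 1.389056/3.389056 = 1.590135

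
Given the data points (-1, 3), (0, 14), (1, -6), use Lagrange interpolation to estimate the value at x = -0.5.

Lagrange interpolation formula:
P(x) = Σ yᵢ × Lᵢ(x)
where Lᵢ(x) = Π_{j≠i} (x - xⱼ)/(xᵢ - xⱼ)

L_0(-0.5) = (-0.5 - 0)/(-1 - 0) × (-0.5 - 1)/(-1 - 1) = 0.375000
L_1(-0.5) = (-0.5 - (-1))/(0 - (-1)) × (-0.5 - 1)/(0 - 1) = 0.750000
L_2(-0.5) = (-0.5 - (-1))/(1 - (-1)) × (-0.5 - 0)/(1 - 0) = -0.125000

P(-0.5) = 3×L_0(-0.5) + 14×L_1(-0.5) + (-6)×L_2(-0.5)
P(-0.5) = 12.375000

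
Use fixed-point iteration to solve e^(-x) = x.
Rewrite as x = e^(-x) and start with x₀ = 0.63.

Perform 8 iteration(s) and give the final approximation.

Equation: e^(-x) = x
Fixed-point form: x = e^(-x)
x₀ = 0.63

x_1 = g(0.630000) = 0.532592
x_2 = g(0.532592) = 0.587081
x_3 = g(0.587081) = 0.555948
x_4 = g(0.555948) = 0.573529
x_5 = g(0.573529) = 0.563533
x_6 = g(0.563533) = 0.569194
x_7 = g(0.569194) = 0.565981
x_8 = g(0.565981) = 0.567803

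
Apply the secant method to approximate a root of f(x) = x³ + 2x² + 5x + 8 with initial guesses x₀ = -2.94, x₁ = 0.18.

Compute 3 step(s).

f(x) = x³ + 2x² + 5x + 8
x₀ = -2.94, x₁ = 0.18

Secant formula: x_{n+1} = x_n - f(x_n)(x_n - x_{n-1})/(f(x_n) - f(x_{n-1}))

Iteration 1:
  f(-2.940000) = -14.824984
  f(0.180000) = 8.970632
  x_2 = 0.180000 - 8.970632×(0.180000 - (-2.940000))/(8.970632 - (-14.824984))
       = -0.996199
Iteration 2:
  f(0.180000) = 8.970632
  f(-0.996199) = 4.015191
  x_3 = -0.996199 - 4.015191×(-0.996199 - 0.180000)/(4.015191 - 8.970632)
       = -1.949224
Iteration 3:
  f(-0.996199) = 4.015191
  f(-1.949224) = -1.553200
  x_4 = -1.949224 - (-1.553200)×(-1.949224 - (-0.996199))/(-1.553200 - 4.015191)
       = -1.683395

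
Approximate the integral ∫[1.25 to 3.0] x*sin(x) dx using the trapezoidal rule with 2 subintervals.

f(x) = x*sin(x)
a = 1.25, b = 3.0, n = 2
h = (b - a)/n = 0.875000

Trapezoidal rule: (h/2)[f(x₀) + 2f(x₁) + 2f(x₂) + ... + f(xₙ)]

x_0 = 1.2500, f(x_0) = 1.186231, coefficient = 1
x_1 = 2.1250, f(x_1) = 1.806930, coefficient = 2
x_2 = 3.0000, f(x_2) = 0.423360, coefficient = 1

I ≈ (0.875000/2) × 5.223450 = 2.285259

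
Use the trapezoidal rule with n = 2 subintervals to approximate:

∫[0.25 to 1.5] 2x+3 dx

f(x) = 2x+3
a = 0.25, b = 1.5, n = 2
h = (b - a)/n = 0.625000

Trapezoidal rule: (h/2)[f(x₀) + 2f(x₁) + 2f(x₂) + ... + f(xₙ)]

x_0 = 0.2500, f(x_0) = 3.500000, coefficient = 1
x_1 = 0.8750, f(x_1) = 4.750000, coefficient = 2
x_2 = 1.5000, f(x_2) = 6.000000, coefficient = 1

I ≈ (0.625000/2) × 19.000000 = 5.937500
Exact value: 5.937500
Error: 0.000000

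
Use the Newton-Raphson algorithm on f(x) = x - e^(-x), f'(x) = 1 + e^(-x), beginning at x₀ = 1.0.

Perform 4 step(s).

f(x) = x - e^(-x)
f'(x) = 1 + e^(-x)
x₀ = 1.0

Newton-Raphson formula: x_{n+1} = x_n - f(x_n)/f'(x_n)

Iteration 1:
  f(1.000000) = 0.632121
  f'(1.000000) = 1.367879
  x_1 = 1.000000 - 0.632121/1.367879 = 0.537883
Iteration 2:
  f(0.537883) = -0.046100
  f'(0.537883) = 1.583983
  x_2 = 0.537883 - (-0.046100)/1.583983 = 0.566987
Iteration 3:
  f(0.566987) = -0.000245
  f'(0.566987) = 1.567232
  x_3 = 0.566987 - (-0.000245)/1.567232 = 0.567143
Iteration 4:
  f(0.567143) = 0.000000
  f'(0.567143) = 1.567143
  x_4 = 0.567143 - 0.000000/1.567143 = 0.567143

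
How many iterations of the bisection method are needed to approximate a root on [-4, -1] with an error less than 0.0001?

We need (b-a)/2^n ≤ 0.0001
(-1 - (-4))/2^n ≤ 0.0001
3/2^n ≤ 0.0001
2^n ≥ 30000
n ≥ log₂(30000) = 14.87
n ≥ 15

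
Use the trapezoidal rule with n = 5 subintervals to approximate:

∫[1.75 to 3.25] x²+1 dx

f(x) = x²+1
a = 1.75, b = 3.25, n = 5
h = (b - a)/n = 0.300000

Trapezoidal rule: (h/2)[f(x₀) + 2f(x₁) + 2f(x₂) + ... + f(xₙ)]

x_0 = 1.7500, f(x_0) = 4.062500, coefficient = 1
x_1 = 2.0500, f(x_1) = 5.202500, coefficient = 2
x_2 = 2.3500, f(x_2) = 6.522500, coefficient = 2
x_3 = 2.6500, f(x_3) = 8.022500, coefficient = 2
x_4 = 2.9500, f(x_4) = 9.702500, coefficient = 2
x_5 = 3.2500, f(x_5) = 11.562500, coefficient = 1

I ≈ (0.300000/2) × 74.525000 = 11.178750
Exact value: 11.156250
Error: 0.022500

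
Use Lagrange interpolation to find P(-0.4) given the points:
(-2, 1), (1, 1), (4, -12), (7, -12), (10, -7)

Lagrange interpolation formula:
P(x) = Σ yᵢ × Lᵢ(x)
where Lᵢ(x) = Π_{j≠i} (x - xⱼ)/(xᵢ - xⱼ)

L_0(-0.4) = (-0.4 - 1)/(-2 - 1) × (-0.4 - 4)/(-2 - 4) × (-0.4 - 7)/(-2 - 7) × (-0.4 - 10)/(-2 - 10) = 0.243865
L_1(-0.4) = (-0.4 - (-2))/(1 - (-2)) × (-0.4 - 4)/(1 - 4) × (-0.4 - 7)/(1 - 7) × (-0.4 - 10)/(1 - 10) = 1.114812
L_2(-0.4) = (-0.4 - (-2))/(4 - (-2)) × (-0.4 - 1)/(4 - 1) × (-0.4 - 7)/(4 - 7) × (-0.4 - 10)/(4 - 10) = -0.532069
L_3(-0.4) = (-0.4 - (-2))/(7 - (-2)) × (-0.4 - 1)/(7 - 1) × (-0.4 - 4)/(7 - 4) × (-0.4 - 10)/(7 - 10) = 0.210910
L_4(-0.4) = (-0.4 - (-2))/(10 - (-2)) × (-0.4 - 1)/(10 - 1) × (-0.4 - 4)/(10 - 4) × (-0.4 - 7)/(10 - 7) = -0.037518

P(-0.4) = 1×L_0(-0.4) + 1×L_1(-0.4) + (-12)×L_2(-0.4) + (-12)×L_3(-0.4) + (-7)×L_4(-0.4)
P(-0.4) = 5.475207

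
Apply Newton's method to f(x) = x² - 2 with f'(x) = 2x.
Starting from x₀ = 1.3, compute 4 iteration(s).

f(x) = x² - 2
f'(x) = 2x
x₀ = 1.3

Newton-Raphson formula: x_{n+1} = x_n - f(x_n)/f'(x_n)

Iteration 1:
  f(1.300000) = -0.310000
  f'(1.300000) = 2.600000
  x_1 = 1.300000 - (-0.310000)/2.600000 = 1.419231
Iteration 2:
  f(1.419231) = 0.014216
  f'(1.419231) = 2.838462
  x_2 = 1.419231 - 0.014216/2.838462 = 1.414222
Iteration 3:
  f(1.414222) = 0.000025
  f'(1.414222) = 2.828445
  x_3 = 1.414222 - 0.000025/2.828445 = 1.414214
Iteration 4:
  f(1.414214) = 0.000000
  f'(1.414214) = 2.828427
  x_4 = 1.414214 - 0.000000/2.828427 = 1.414214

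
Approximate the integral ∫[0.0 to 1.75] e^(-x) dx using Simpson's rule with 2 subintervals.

f(x) = e^(-x)
a = 0.0, b = 1.75, n = 2
h = (b - a)/n = 0.875000

Simpson's rule: (h/3)[f(x₀) + 4f(x₁) + 2f(x₂) + ... + f(xₙ)]

x_0 = 0.0000, f(x_0) = 1.000000, coefficient = 1
x_1 = 0.8750, f(x_1) = 0.416862, coefficient = 4
x_2 = 1.7500, f(x_2) = 0.173774, coefficient = 1

I ≈ (0.875000/3) × 2.841222 = 0.828690
Exact value: 0.826226
Error: 0.002464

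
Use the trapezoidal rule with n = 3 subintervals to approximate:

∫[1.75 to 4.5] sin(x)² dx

f(x) = sin(x)²
a = 1.75, b = 4.5, n = 3
h = (b - a)/n = 0.916667

Trapezoidal rule: (h/2)[f(x₀) + 2f(x₁) + 2f(x₂) + ... + f(xₙ)]

x_0 = 1.7500, f(x_0) = 0.968228, coefficient = 1
x_1 = 2.6667, f(x_1) = 0.209098, coefficient = 2
x_2 = 3.5833, f(x_2) = 0.182768, coefficient = 2
x_3 = 4.5000, f(x_3) = 0.955565, coefficient = 1

I ≈ (0.916667/2) × 2.707526 = 1.240949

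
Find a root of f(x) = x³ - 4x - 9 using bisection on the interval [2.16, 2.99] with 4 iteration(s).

f(x) = x³ - 4x - 9
Initial interval: [2.16, 2.99]

Iteration 1:
  c_1 = (2.160000 + 2.990000)/2 = 2.575000
  f(c_1) = f(2.575000) = -2.226141
  f(a) × f(c) ≥ 0, new interval: [2.575000, 2.990000]
Iteration 2:
  c_2 = (2.575000 + 2.990000)/2 = 2.782500
  f(c_2) = f(2.782500) = 1.412967
  f(a) × f(c) < 0, new interval: [2.575000, 2.782500]
Iteration 3:
  c_3 = (2.575000 + 2.782500)/2 = 2.678750
  f(c_3) = f(2.678750) = -0.493089
  f(a) × f(c) ≥ 0, new interval: [2.678750, 2.782500]
Iteration 4:
  c_4 = (2.678750 + 2.782500)/2 = 2.730625
  f(c_4) = f(2.730625) = 0.437894
  f(a) × f(c) < 0, new interval: [2.678750, 2.730625]

After 4 iteration(s), the approximation is c_4 = 2.730625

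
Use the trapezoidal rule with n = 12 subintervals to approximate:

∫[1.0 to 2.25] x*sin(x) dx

f(x) = x*sin(x)
a = 1.0, b = 2.25, n = 12
h = (b - a)/n = 0.104167

Trapezoidal rule: (h/2)[f(x₀) + 2f(x₁) + 2f(x₂) + ... + f(xₙ)]

x_0 = 1.0000, f(x_0) = 0.841471, coefficient = 1
x_1 = 1.1042, f(x_1) = 0.986120, coefficient = 2
x_2 = 1.2083, f(x_2) = 1.129823, coefficient = 2
x_3 = 1.3125, f(x_3) = 1.268960, coefficient = 2
x_4 = 1.4167, f(x_4) = 1.399873, coefficient = 2
x_5 = 1.5208, f(x_5) = 1.518935, coefficient = 2
x_6 = 1.6250, f(x_6) = 1.622613, coefficient = 2
x_7 = 1.7292, f(x_7) = 1.707527, coefficient = 2
x_8 = 1.8333, f(x_8) = 1.770514, coefficient = 2
x_9 = 1.9375, f(x_9) = 1.808684, coefficient = 2
x_10 = 2.0417, f(x_10) = 1.819480, coefficient = 2
x_11 = 2.1458, f(x_11) = 1.800724, coefficient = 2
x_12 = 2.2500, f(x_12) = 1.750665, coefficient = 1

I ≈ (0.104167/2) × 36.258642 = 1.888471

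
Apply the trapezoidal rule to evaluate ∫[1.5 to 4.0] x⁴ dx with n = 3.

f(x) = x⁴
a = 1.5, b = 4.0, n = 3
h = (b - a)/n = 0.833333

Trapezoidal rule: (h/2)[f(x₀) + 2f(x₁) + 2f(x₂) + ... + f(xₙ)]

x_0 = 1.5000, f(x_0) = 5.062500, coefficient = 1
x_1 = 2.3333, f(x_1) = 29.641975, coefficient = 2
x_2 = 3.1667, f(x_2) = 100.556327, coefficient = 2
x_3 = 4.0000, f(x_3) = 256.000000, coefficient = 1

I ≈ (0.833333/2) × 521.459105 = 217.274627
Exact value: 203.281250
Error: 13.993377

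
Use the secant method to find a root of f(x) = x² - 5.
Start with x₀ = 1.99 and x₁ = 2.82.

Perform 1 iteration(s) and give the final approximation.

f(x) = x² - 5
x₀ = 1.99, x₁ = 2.82

Secant formula: x_{n+1} = x_n - f(x_n)(x_n - x_{n-1})/(f(x_n) - f(x_{n-1}))

Iteration 1:
  f(1.990000) = -1.039900
  f(2.820000) = 2.952400
  x_2 = 2.820000 - 2.952400×(2.820000 - 1.990000)/(2.952400 - (-1.039900))
       = 2.206195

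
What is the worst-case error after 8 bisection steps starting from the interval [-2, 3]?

Bisection error bound: |error| ≤ (b-a)/2^n
|error| ≤ (3 - (-2))/2^8 = 5/2^8
|error| ≤ 0.0195312500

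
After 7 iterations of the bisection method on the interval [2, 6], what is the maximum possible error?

Bisection error bound: |error| ≤ (b-a)/2^n
|error| ≤ (6 - 2)/2^7 = 4/2^7
|error| ≤ 0.0312500000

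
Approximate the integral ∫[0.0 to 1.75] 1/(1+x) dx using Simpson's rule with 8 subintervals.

f(x) = 1/(1+x)
a = 0.0, b = 1.75, n = 8
h = (b - a)/n = 0.218750

Simpson's rule: (h/3)[f(x₀) + 4f(x₁) + 2f(x₂) + ... + f(xₙ)]

x_0 = 0.0000, f(x_0) = 1.000000, coefficient = 1
x_1 = 0.2188, f(x_1) = 0.820513, coefficient = 4
x_2 = 0.4375, f(x_2) = 0.695652, coefficient = 2
x_3 = 0.6562, f(x_3) = 0.603774, coefficient = 4
x_4 = 0.8750, f(x_4) = 0.533333, coefficient = 2
x_5 = 1.0938, f(x_5) = 0.477612, coefficient = 4
x_6 = 1.3125, f(x_6) = 0.432432, coefficient = 2
x_7 = 1.5312, f(x_7) = 0.395062, coefficient = 4
x_8 = 1.7500, f(x_8) = 0.363636, coefficient = 1

I ≈ (0.218750/3) × 13.874313 = 1.011669
Exact value: 1.011601
Error: 0.000068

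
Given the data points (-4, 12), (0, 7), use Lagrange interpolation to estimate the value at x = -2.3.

Lagrange interpolation formula:
P(x) = Σ yᵢ × Lᵢ(x)
where Lᵢ(x) = Π_{j≠i} (x - xⱼ)/(xᵢ - xⱼ)

L_0(-2.3) = (-2.3 - 0)/(-4 - 0) = 0.575000
L_1(-2.3) = (-2.3 - (-4))/(0 - (-4)) = 0.425000

P(-2.3) = 12×L_0(-2.3) + 7×L_1(-2.3)
P(-2.3) = 9.875000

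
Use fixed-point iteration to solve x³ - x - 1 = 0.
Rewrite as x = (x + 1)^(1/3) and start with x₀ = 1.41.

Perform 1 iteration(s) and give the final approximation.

Equation: x³ - x - 1 = 0
Fixed-point form: x = (x + 1)^(1/3)
x₀ = 1.41

x_1 = g(1.410000) = 1.340723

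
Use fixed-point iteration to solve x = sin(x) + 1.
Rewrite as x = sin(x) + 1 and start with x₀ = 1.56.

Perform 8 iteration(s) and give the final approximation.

Equation: x = sin(x) + 1
Fixed-point form: x = sin(x) + 1
x₀ = 1.56

x_1 = g(1.560000) = 1.999942
x_2 = g(1.999942) = 1.909322
x_3 = g(1.909322) = 1.943245
x_4 = g(1.943245) = 1.931439
x_5 = g(1.931439) = 1.935670
x_6 = g(1.935670) = 1.934169
x_7 = g(1.934169) = 1.934703
x_8 = g(1.934703) = 1.934513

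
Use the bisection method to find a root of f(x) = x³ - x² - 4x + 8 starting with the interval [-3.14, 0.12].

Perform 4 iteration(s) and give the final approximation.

f(x) = x³ - x² - 4x + 8
Initial interval: [-3.14, 0.12]

Iteration 1:
  c_1 = (-3.140000 + 0.120000)/2 = -1.510000
  f(c_1) = f(-1.510000) = 8.316949
  f(a) × f(c) < 0, new interval: [-3.140000, -1.510000]
Iteration 2:
  c_2 = (-3.140000 + (-1.510000))/2 = -2.325000
  f(c_2) = f(-2.325000) = -0.673703
  f(a) × f(c) ≥ 0, new interval: [-2.325000, -1.510000]
Iteration 3:
  c_3 = (-2.325000 + (-1.510000))/2 = -1.917500
  f(c_3) = f(-1.917500) = 4.942918
  f(a) × f(c) < 0, new interval: [-2.325000, -1.917500]
Iteration 4:
  c_4 = (-2.325000 + (-1.917500))/2 = -2.121250
  f(c_4) = f(-2.121250) = 2.440306
  f(a) × f(c) < 0, new interval: [-2.325000, -2.121250]

After 4 iteration(s), the approximation is c_4 = -2.121250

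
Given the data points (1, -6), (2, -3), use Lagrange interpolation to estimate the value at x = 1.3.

Lagrange interpolation formula:
P(x) = Σ yᵢ × Lᵢ(x)
where Lᵢ(x) = Π_{j≠i} (x - xⱼ)/(xᵢ - xⱼ)

L_0(1.3) = (1.3 - 2)/(1 - 2) = 0.700000
L_1(1.3) = (1.3 - 1)/(2 - 1) = 0.300000

P(1.3) = (-6)×L_0(1.3) + (-3)×L_1(1.3)
P(1.3) = -5.100000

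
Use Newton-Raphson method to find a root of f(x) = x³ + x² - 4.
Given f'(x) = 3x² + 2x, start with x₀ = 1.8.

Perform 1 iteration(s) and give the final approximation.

f(x) = x³ + x² - 4
f'(x) = 3x² + 2x
x₀ = 1.8

Newton-Raphson formula: x_{n+1} = x_n - f(x_n)/f'(x_n)

Iteration 1:
  f(1.800000) = 5.072000
  f'(1.800000) = 13.320000
  x_1 = 1.800000 - 5.072000/13.320000 = 1.419219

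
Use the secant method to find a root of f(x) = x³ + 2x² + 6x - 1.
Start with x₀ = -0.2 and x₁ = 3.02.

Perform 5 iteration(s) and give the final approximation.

f(x) = x³ + 2x² + 6x - 1
x₀ = -0.2, x₁ = 3.02

Secant formula: x_{n+1} = x_n - f(x_n)(x_n - x_{n-1})/(f(x_n) - f(x_{n-1}))

Iteration 1:
  f(-0.200000) = -2.128000
  f(3.020000) = 62.904408
  x_2 = 3.020000 - 62.904408×(3.020000 - (-0.200000))/(62.904408 - (-2.128000))
       = -0.094635
Iteration 2:
  f(3.020000) = 62.904408
  f(-0.094635) = -1.550744
  x_3 = -0.094635 - (-1.550744)×(-0.094635 - 3.020000)/(-1.550744 - 62.904408)
       = -0.019699
Iteration 3:
  f(-0.094635) = -1.550744
  f(-0.019699) = -1.117425
  x_4 = -0.019699 - (-1.117425)×(-0.019699 - (-0.094635))/(-1.117425 - (-1.550744))
       = 0.173542
Iteration 4:
  f(-0.019699) = -1.117425
  f(0.173542) = 0.106714
  x_5 = 0.173542 - 0.106714×(0.173542 - (-0.019699))/(0.106714 - (-1.117425))
       = 0.156697
Iteration 5:
  f(0.173542) = 0.106714
  f(0.156697) = -0.006866
  x_6 = 0.156697 - (-0.006866)×(0.156697 - 0.173542)/(-0.006866 - 0.106714)
       = 0.157715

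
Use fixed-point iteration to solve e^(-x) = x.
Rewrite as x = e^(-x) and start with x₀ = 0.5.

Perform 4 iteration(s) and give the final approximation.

Equation: e^(-x) = x
Fixed-point form: x = e^(-x)
x₀ = 0.5

x_1 = g(0.500000) = 0.606531
x_2 = g(0.606531) = 0.545239
x_3 = g(0.545239) = 0.579703
x_4 = g(0.579703) = 0.560065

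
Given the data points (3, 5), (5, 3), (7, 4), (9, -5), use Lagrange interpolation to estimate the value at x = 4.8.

Lagrange interpolation formula:
P(x) = Σ yᵢ × Lᵢ(x)
where Lᵢ(x) = Π_{j≠i} (x - xⱼ)/(xᵢ - xⱼ)

L_0(4.8) = (4.8 - 5)/(3 - 5) × (4.8 - 7)/(3 - 7) × (4.8 - 9)/(3 - 9) = 0.038500
L_1(4.8) = (4.8 - 3)/(5 - 3) × (4.8 - 7)/(5 - 7) × (4.8 - 9)/(5 - 9) = 1.039500
L_2(4.8) = (4.8 - 3)/(7 - 3) × (4.8 - 5)/(7 - 5) × (4.8 - 9)/(7 - 9) = -0.094500
L_3(4.8) = (4.8 - 3)/(9 - 3) × (4.8 - 5)/(9 - 5) × (4.8 - 7)/(9 - 7) = 0.016500

P(4.8) = 5×L_0(4.8) + 3×L_1(4.8) + 4×L_2(4.8) + (-5)×L_3(4.8)
P(4.8) = 2.850500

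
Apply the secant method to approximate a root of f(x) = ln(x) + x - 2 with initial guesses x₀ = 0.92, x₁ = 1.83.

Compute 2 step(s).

f(x) = ln(x) + x - 2
x₀ = 0.92, x₁ = 1.83

Secant formula: x_{n+1} = x_n - f(x_n)(x_n - x_{n-1})/(f(x_n) - f(x_{n-1}))

Iteration 1:
  f(0.920000) = -1.163382
  f(1.830000) = 0.434316
  x_2 = 1.830000 - 0.434316×(1.830000 - 0.920000)/(0.434316 - (-1.163382))
       = 1.582627
Iteration 2:
  f(1.830000) = 0.434316
  f(1.582627) = 0.041713
  x_3 = 1.582627 - 0.041713×(1.582627 - 1.830000)/(0.041713 - 0.434316)
       = 1.556344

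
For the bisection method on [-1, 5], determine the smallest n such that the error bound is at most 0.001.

We need (b-a)/2^n ≤ 0.001
(5 - (-1))/2^n ≤ 0.001
6/2^n ≤ 0.001
2^n ≥ 6000
n ≥ log₂(6000) = 12.55
n ≥ 13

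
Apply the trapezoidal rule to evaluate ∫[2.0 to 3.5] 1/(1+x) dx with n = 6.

f(x) = 1/(1+x)
a = 2.0, b = 3.5, n = 6
h = (b - a)/n = 0.250000

Trapezoidal rule: (h/2)[f(x₀) + 2f(x₁) + 2f(x₂) + ... + f(xₙ)]

x_0 = 2.0000, f(x_0) = 0.333333, coefficient = 1
x_1 = 2.2500, f(x_1) = 0.307692, coefficient = 2
x_2 = 2.5000, f(x_2) = 0.285714, coefficient = 2
x_3 = 2.7500, f(x_3) = 0.266667, coefficient = 2
x_4 = 3.0000, f(x_4) = 0.250000, coefficient = 2
x_5 = 3.2500, f(x_5) = 0.235294, coefficient = 2
x_6 = 3.5000, f(x_6) = 0.222222, coefficient = 1

I ≈ (0.250000/2) × 3.246290 = 0.405786
Exact value: 0.405465
Error: 0.000321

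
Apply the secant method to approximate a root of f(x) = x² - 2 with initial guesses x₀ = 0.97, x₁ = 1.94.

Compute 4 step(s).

f(x) = x² - 2
x₀ = 0.97, x₁ = 1.94

Secant formula: x_{n+1} = x_n - f(x_n)(x_n - x_{n-1})/(f(x_n) - f(x_{n-1}))

Iteration 1:
  f(0.970000) = -1.059100
  f(1.940000) = 1.763600
  x_2 = 1.940000 - 1.763600×(1.940000 - 0.970000)/(1.763600 - (-1.059100))
       = 1.333952
Iteration 2:
  f(1.940000) = 1.763600
  f(1.333952) = -0.220572
  x_3 = 1.333952 - (-0.220572)×(1.333952 - 1.940000)/(-0.220572 - 1.763600)
       = 1.401324
Iteration 3:
  f(1.333952) = -0.220572
  f(1.401324) = -0.036292
  x_4 = 1.401324 - (-0.036292)×(1.401324 - 1.333952)/(-0.036292 - (-0.220572))
       = 1.414592
Iteration 4:
  f(1.401324) = -0.036292
  f(1.414592) = 0.001070
  x_5 = 1.414592 - 0.001070×(1.414592 - 1.401324)/(0.001070 - (-0.036292))
       = 1.414212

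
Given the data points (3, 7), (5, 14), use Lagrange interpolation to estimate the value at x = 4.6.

Lagrange interpolation formula:
P(x) = Σ yᵢ × Lᵢ(x)
where Lᵢ(x) = Π_{j≠i} (x - xⱼ)/(xᵢ - xⱼ)

L_0(4.6) = (4.6 - 5)/(3 - 5) = 0.200000
L_1(4.6) = (4.6 - 3)/(5 - 3) = 0.800000

P(4.6) = 7×L_0(4.6) + 14×L_1(4.6)
P(4.6) = 12.600000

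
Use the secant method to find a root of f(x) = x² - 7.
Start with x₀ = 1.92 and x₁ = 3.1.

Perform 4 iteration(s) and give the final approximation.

f(x) = x² - 7
x₀ = 1.92, x₁ = 3.1

Secant formula: x_{n+1} = x_n - f(x_n)(x_n - x_{n-1})/(f(x_n) - f(x_{n-1}))

Iteration 1:
  f(1.920000) = -3.313600
  f(3.100000) = 2.610000
  x_2 = 3.100000 - 2.610000×(3.100000 - 1.920000)/(2.610000 - (-3.313600))
       = 2.580080
Iteration 2:
  f(3.100000) = 2.610000
  f(2.580080) = -0.343189
  x_3 = 2.580080 - (-0.343189)×(2.580080 - 3.100000)/(-0.343189 - 2.610000)
       = 2.640499
Iteration 3:
  f(2.580080) = -0.343189
  f(2.640499) = -0.027763
  x_4 = 2.640499 - (-0.027763)×(2.640499 - 2.580080)/(-0.027763 - (-0.343189))
       = 2.645817
Iteration 4:
  f(2.640499) = -0.027763
  f(2.645817) = 0.000350
  x_5 = 2.645817 - 0.000350×(2.645817 - 2.640499)/(0.000350 - (-0.027763))
       = 2.645751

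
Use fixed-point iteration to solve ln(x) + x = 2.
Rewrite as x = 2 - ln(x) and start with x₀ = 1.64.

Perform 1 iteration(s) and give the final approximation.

Equation: ln(x) + x = 2
Fixed-point form: x = 2 - ln(x)
x₀ = 1.64

x_1 = g(1.640000) = 1.505304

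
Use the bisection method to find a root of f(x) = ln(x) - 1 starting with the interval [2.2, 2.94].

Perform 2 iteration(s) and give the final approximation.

f(x) = ln(x) - 1
Initial interval: [2.2, 2.94]

Iteration 1:
  c_1 = (2.200000 + 2.940000)/2 = 2.570000
  f(c_1) = f(2.570000) = -0.056094
  f(a) × f(c) ≥ 0, new interval: [2.570000, 2.940000]
Iteration 2:
  c_2 = (2.570000 + 2.940000)/2 = 2.755000
  f(c_2) = f(2.755000) = 0.013417
  f(a) × f(c) < 0, new interval: [2.570000, 2.755000]

After 2 iteration(s), the approximation is c_2 = 2.755000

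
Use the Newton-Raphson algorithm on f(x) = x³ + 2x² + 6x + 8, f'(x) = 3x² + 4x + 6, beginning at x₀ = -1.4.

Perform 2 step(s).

f(x) = x³ + 2x² + 6x + 8
f'(x) = 3x² + 4x + 6
x₀ = -1.4

Newton-Raphson formula: x_{n+1} = x_n - f(x_n)/f'(x_n)

Iteration 1:
  f(-1.400000) = 0.776000
  f'(-1.400000) = 6.280000
  x_1 = -1.400000 - 0.776000/6.280000 = -1.523567
Iteration 2:
  f(-1.523567) = -0.035478
  f'(-1.523567) = 6.869501
  x_2 = -1.523567 - (-0.035478)/6.869501 = -1.518402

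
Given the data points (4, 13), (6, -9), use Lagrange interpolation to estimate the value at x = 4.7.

Lagrange interpolation formula:
P(x) = Σ yᵢ × Lᵢ(x)
where Lᵢ(x) = Π_{j≠i} (x - xⱼ)/(xᵢ - xⱼ)

L_0(4.7) = (4.7 - 6)/(4 - 6) = 0.650000
L_1(4.7) = (4.7 - 4)/(6 - 4) = 0.350000

P(4.7) = 13×L_0(4.7) + (-9)×L_1(4.7)
P(4.7) = 5.300000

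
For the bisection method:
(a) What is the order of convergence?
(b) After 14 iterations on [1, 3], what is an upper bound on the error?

(a) Bisection has linear (order 1) convergence; the error is halved each step.

(b) Error bound = (b-a)/2^n = (3 - 1)/2^{14}
    = 2/2^{14}

(a) 1 (linear); (b) error ≤ 1.22e-04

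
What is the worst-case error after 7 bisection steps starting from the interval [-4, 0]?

Bisection error bound: |error| ≤ (b-a)/2^n
|error| ≤ (0 - (-4))/2^7 = 4/2^7
|error| ≤ 0.0312500000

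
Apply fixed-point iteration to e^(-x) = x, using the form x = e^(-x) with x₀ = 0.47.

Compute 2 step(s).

Equation: e^(-x) = x
Fixed-point form: x = e^(-x)
x₀ = 0.47

x_1 = g(0.470000) = 0.625002
x_2 = g(0.625002) = 0.535260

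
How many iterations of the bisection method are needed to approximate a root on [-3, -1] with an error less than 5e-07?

We need (b-a)/2^n ≤ 5e-07
(-1 - (-3))/2^n ≤ 5e-07
2/2^n ≤ 5e-07
2^n ≥ 4000000
n ≥ log₂(4000000) = 21.93
n ≥ 22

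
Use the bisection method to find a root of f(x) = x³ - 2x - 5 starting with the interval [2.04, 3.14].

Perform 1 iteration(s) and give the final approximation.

f(x) = x³ - 2x - 5
Initial interval: [2.04, 3.14]

Iteration 1:
  c_1 = (2.040000 + 3.140000)/2 = 2.590000
  f(c_1) = f(2.590000) = 7.193979
  f(a) × f(c) < 0, new interval: [2.040000, 2.590000]

After 1 iteration(s), the approximation is c_1 = 2.590000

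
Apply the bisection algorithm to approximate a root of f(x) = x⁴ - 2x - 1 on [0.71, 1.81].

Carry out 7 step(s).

f(x) = x⁴ - 2x - 1
Initial interval: [0.71, 1.81]

Iteration 1:
  c_1 = (0.710000 + 1.810000)/2 = 1.260000
  f(c_1) = f(1.260000) = -0.999526
  f(a) × f(c) ≥ 0, new interval: [1.260000, 1.810000]
Iteration 2:
  c_2 = (1.260000 + 1.810000)/2 = 1.535000
  f(c_2) = f(1.535000) = 1.481796
  f(a) × f(c) < 0, new interval: [1.260000, 1.535000]
Iteration 3:
  c_3 = (1.260000 + 1.535000)/2 = 1.397500
  f(c_3) = f(1.397500) = 0.019233
  f(a) × f(c) < 0, new interval: [1.260000, 1.397500]
Iteration 4:
  c_4 = (1.260000 + 1.397500)/2 = 1.328750
  f(c_4) = f(1.328750) = -0.540239
  f(a) × f(c) ≥ 0, new interval: [1.328750, 1.397500]
Iteration 5:
  c_5 = (1.328750 + 1.397500)/2 = 1.363125
  f(c_5) = f(1.363125) = -0.273678
  f(a) × f(c) ≥ 0, new interval: [1.363125, 1.397500]
Iteration 6:
  c_6 = (1.363125 + 1.397500)/2 = 1.380313
  f(c_6) = f(1.380313) = -0.130599
  f(a) × f(c) ≥ 0, new interval: [1.380313, 1.397500]
Iteration 7:
  c_7 = (1.380313 + 1.397500)/2 = 1.388906
  f(c_7) = f(1.388906) = -0.056538
  f(a) × f(c) ≥ 0, new interval: [1.388906, 1.397500]

After 7 iteration(s), the approximation is c_7 = 1.388906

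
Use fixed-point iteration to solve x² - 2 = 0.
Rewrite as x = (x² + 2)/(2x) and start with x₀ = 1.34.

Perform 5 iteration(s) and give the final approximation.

Equation: x² - 2 = 0
Fixed-point form: x = (x² + 2)/(2x)
x₀ = 1.34

x_1 = g(1.340000) = 1.416269
x_2 = g(1.416269) = 1.414215
x_3 = g(1.414215) = 1.414214
x_4 = g(1.414214) = 1.414214
x_5 = g(1.414214) = 1.414214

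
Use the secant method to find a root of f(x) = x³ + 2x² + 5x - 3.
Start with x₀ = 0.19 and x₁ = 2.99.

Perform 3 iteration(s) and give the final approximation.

f(x) = x³ + 2x² + 5x - 3
x₀ = 0.19, x₁ = 2.99

Secant formula: x_{n+1} = x_n - f(x_n)(x_n - x_{n-1})/(f(x_n) - f(x_{n-1}))

Iteration 1:
  f(0.190000) = -1.970941
  f(2.990000) = 56.561099
  x_2 = 2.990000 - 56.561099×(2.990000 - 0.190000)/(56.561099 - (-1.970941))
       = 0.284284
Iteration 2:
  f(2.990000) = 56.561099
  f(0.284284) = -1.393970
  x_3 = 0.284284 - (-1.393970)×(0.284284 - 2.990000)/(-1.393970 - 56.561099)
       = 0.349364
Iteration 3:
  f(0.284284) = -1.393970
  f(0.349364) = -0.966431
  x_4 = 0.349364 - (-0.966431)×(0.349364 - 0.284284)/(-0.966431 - (-1.393970))
       = 0.496473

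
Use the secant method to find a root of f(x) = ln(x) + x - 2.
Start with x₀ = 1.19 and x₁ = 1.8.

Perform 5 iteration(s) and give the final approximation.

f(x) = ln(x) + x - 2
x₀ = 1.19, x₁ = 1.8

Secant formula: x_{n+1} = x_n - f(x_n)(x_n - x_{n-1})/(f(x_n) - f(x_{n-1}))

Iteration 1:
  f(1.190000) = -0.636047
  f(1.800000) = 0.387787
  x_2 = 1.800000 - 0.387787×(1.800000 - 1.190000)/(0.387787 - (-0.636047))
       = 1.568957
Iteration 2:
  f(1.800000) = 0.387787
  f(1.568957) = 0.019368
  x_3 = 1.568957 - 0.019368×(1.568957 - 1.800000)/(0.019368 - 0.387787)
       = 1.556811
Iteration 3:
  f(1.568957) = 0.019368
  f(1.556811) = -0.000550
  x_4 = 1.556811 - (-0.000550)×(1.556811 - 1.568957)/(-0.000550 - 0.019368)
       = 1.557146
Iteration 4:
  f(1.556811) = -0.000550
  f(1.557146) = 0.000001
  x_5 = 1.557146 - 0.000001×(1.557146 - 1.556811)/(0.000001 - (-0.000550))
       = 1.557146
Iteration 5:
  f(1.557146) = 0.000001
  f(1.557146) = 0.000000
  x_6 = 1.557146 - 0.000000×(1.557146 - 1.557146)/(0.000000 - 0.000001)
       = 1.557146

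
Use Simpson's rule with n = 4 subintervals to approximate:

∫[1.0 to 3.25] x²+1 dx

f(x) = x²+1
a = 1.0, b = 3.25, n = 4
h = (b - a)/n = 0.562500

Simpson's rule: (h/3)[f(x₀) + 4f(x₁) + 2f(x₂) + ... + f(xₙ)]

x_0 = 1.0000, f(x_0) = 2.000000, coefficient = 1
x_1 = 1.5625, f(x_1) = 3.441406, coefficient = 4
x_2 = 2.1250, f(x_2) = 5.515625, coefficient = 2
x_3 = 2.6875, f(x_3) = 8.222656, coefficient = 4
x_4 = 3.2500, f(x_4) = 11.562500, coefficient = 1

I ≈ (0.562500/3) × 71.250000 = 13.359375
Exact value: 13.359375
Error: 0.000000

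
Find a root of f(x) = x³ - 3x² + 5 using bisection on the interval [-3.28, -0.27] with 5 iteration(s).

f(x) = x³ - 3x² + 5
Initial interval: [-3.28, -0.27]

Iteration 1:
  c_1 = (-3.280000 + (-0.270000))/2 = -1.775000
  f(c_1) = f(-1.775000) = -10.044234
  f(a) × f(c) ≥ 0, new interval: [-1.775000, -0.270000]
Iteration 2:
  c_2 = (-1.775000 + (-0.270000))/2 = -1.022500
  f(c_2) = f(-1.022500) = 0.794451
  f(a) × f(c) < 0, new interval: [-1.775000, -1.022500]
Iteration 3:
  c_3 = (-1.775000 + (-1.022500))/2 = -1.398750
  f(c_3) = f(-1.398750) = -3.606161
  f(a) × f(c) ≥ 0, new interval: [-1.398750, -1.022500]
Iteration 4:
  c_4 = (-1.398750 + (-1.022500))/2 = -1.210625
  f(c_4) = f(-1.210625) = -1.171146
  f(a) × f(c) ≥ 0, new interval: [-1.210625, -1.022500]
Iteration 5:
  c_5 = (-1.210625 + (-1.022500))/2 = -1.116562
  f(c_5) = f(-1.116562) = -0.132167
  f(a) × f(c) ≥ 0, new interval: [-1.116562, -1.022500]

After 5 iteration(s), the approximation is c_5 = -1.116562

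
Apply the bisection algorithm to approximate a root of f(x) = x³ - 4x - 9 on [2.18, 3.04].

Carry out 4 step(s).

f(x) = x³ - 4x - 9
Initial interval: [2.18, 3.04]

Iteration 1:
  c_1 = (2.180000 + 3.040000)/2 = 2.610000
  f(c_1) = f(2.610000) = -1.660419
  f(a) × f(c) ≥ 0, new interval: [2.610000, 3.040000]
Iteration 2:
  c_2 = (2.610000 + 3.040000)/2 = 2.825000
  f(c_2) = f(2.825000) = 2.245266
  f(a) × f(c) < 0, new interval: [2.610000, 2.825000]
Iteration 3:
  c_3 = (2.610000 + 2.825000)/2 = 2.717500
  f(c_3) = f(2.717500) = 0.198211
  f(a) × f(c) < 0, new interval: [2.610000, 2.717500]
Iteration 4:
  c_4 = (2.610000 + 2.717500)/2 = 2.663750
  f(c_4) = f(2.663750) = -0.754191
  f(a) × f(c) ≥ 0, new interval: [2.663750, 2.717500]

After 4 iteration(s), the approximation is c_4 = 2.663750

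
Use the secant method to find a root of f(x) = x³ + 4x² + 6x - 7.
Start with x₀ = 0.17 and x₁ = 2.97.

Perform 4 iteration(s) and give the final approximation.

f(x) = x³ + 4x² + 6x - 7
x₀ = 0.17, x₁ = 2.97

Secant formula: x_{n+1} = x_n - f(x_n)(x_n - x_{n-1})/(f(x_n) - f(x_{n-1}))

Iteration 1:
  f(0.170000) = -5.859487
  f(2.970000) = 72.301673
  x_2 = 2.970000 - 72.301673×(2.970000 - 0.170000)/(72.301673 - (-5.859487))
       = 0.379907
Iteration 2:
  f(2.970000) = 72.301673
  f(0.379907) = -4.088410
  x_3 = 0.379907 - (-4.088410)×(0.379907 - 2.970000)/(-4.088410 - 72.301673)
       = 0.518529
Iteration 3:
  f(0.379907) = -4.088410
  f(0.518529) = -2.673918
  x_4 = 0.518529 - (-2.673918)×(0.518529 - 0.379907)/(-2.673918 - (-4.088410))
       = 0.780577
Iteration 4:
  f(0.518529) = -2.673918
  f(0.780577) = 0.596266
  x_5 = 0.780577 - 0.596266×(0.780577 - 0.518529)/(0.596266 - (-2.673918))
       = 0.732797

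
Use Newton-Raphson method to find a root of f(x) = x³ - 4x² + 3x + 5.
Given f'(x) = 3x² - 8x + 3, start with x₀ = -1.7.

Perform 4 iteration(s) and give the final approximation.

f(x) = x³ - 4x² + 3x + 5
f'(x) = 3x² - 8x + 3
x₀ = -1.7

Newton-Raphson formula: x_{n+1} = x_n - f(x_n)/f'(x_n)

Iteration 1:
  f(-1.700000) = -16.573000
  f'(-1.700000) = 25.270000
  x_1 = -1.700000 - (-16.573000)/25.270000 = -1.044163
Iteration 2:
  f(-1.044163) = -3.632021
  f'(-1.044163) = 14.624134
  x_2 = -1.044163 - (-3.632021)/14.624134 = -0.795805
Iteration 3:
  f(-0.795805) = -0.424625
  f'(-0.795805) = 11.266357
  x_3 = -0.795805 - (-0.424625)/11.266357 = -0.758115
Iteration 4:
  f(-0.758115) = -0.009020
  f'(-0.758115) = 10.789139
  x_4 = -0.758115 - (-0.009020)/10.789139 = -0.757279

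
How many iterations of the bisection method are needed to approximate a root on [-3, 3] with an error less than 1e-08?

We need (b-a)/2^n ≤ 1e-08
(3 - (-3))/2^n ≤ 1e-08
6/2^n ≤ 1e-08
2^n ≥ 600000000
n ≥ log₂(600000000) = 29.16
n ≥ 30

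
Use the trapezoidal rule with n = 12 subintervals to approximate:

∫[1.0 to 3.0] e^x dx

f(x) = e^x
a = 1.0, b = 3.0, n = 12
h = (b - a)/n = 0.166667

Trapezoidal rule: (h/2)[f(x₀) + 2f(x₁) + 2f(x₂) + ... + f(xₙ)]

x_0 = 1.0000, f(x_0) = 2.718282, coefficient = 1
x_1 = 1.1667, f(x_1) = 3.211271, coefficient = 2
x_2 = 1.3333, f(x_2) = 3.793668, coefficient = 2
x_3 = 1.5000, f(x_3) = 4.481689, coefficient = 2
x_4 = 1.6667, f(x_4) = 5.294490, coefficient = 2
x_5 = 1.8333, f(x_5) = 6.254701, coefficient = 2
x_6 = 2.0000, f(x_6) = 7.389056, coefficient = 2
x_7 = 2.1667, f(x_7) = 8.729138, coefficient = 2
x_8 = 2.3333, f(x_8) = 10.312259, coefficient = 2
x_9 = 2.5000, f(x_9) = 12.182494, coefficient = 2
x_10 = 2.6667, f(x_10) = 14.391916, coefficient = 2
x_11 = 2.8333, f(x_11) = 17.002040, coefficient = 2
x_12 = 3.0000, f(x_12) = 20.085537, coefficient = 1

I ≈ (0.166667/2) × 208.889262 = 17.407438
Exact value: 17.367255
Error: 0.040183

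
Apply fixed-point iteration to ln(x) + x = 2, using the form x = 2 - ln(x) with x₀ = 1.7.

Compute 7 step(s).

Equation: ln(x) + x = 2
Fixed-point form: x = 2 - ln(x)
x₀ = 1.7

x_1 = g(1.700000) = 1.469372
x_2 = g(1.469372) = 1.615165
x_3 = g(1.615165) = 1.520563
x_4 = g(1.520563) = 1.580919
x_5 = g(1.580919) = 1.541993
x_6 = g(1.541993) = 1.566924
x_7 = g(1.566924) = 1.550886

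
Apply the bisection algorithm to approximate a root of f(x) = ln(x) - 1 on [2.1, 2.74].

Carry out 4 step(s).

f(x) = ln(x) - 1
Initial interval: [2.1, 2.74]

Iteration 1:
  c_1 = (2.100000 + 2.740000)/2 = 2.420000
  f(c_1) = f(2.420000) = -0.116232
  f(a) × f(c) ≥ 0, new interval: [2.420000, 2.740000]
Iteration 2:
  c_2 = (2.420000 + 2.740000)/2 = 2.580000
  f(c_2) = f(2.580000) = -0.052211
  f(a) × f(c) ≥ 0, new interval: [2.580000, 2.740000]
Iteration 3:
  c_3 = (2.580000 + 2.740000)/2 = 2.660000
  f(c_3) = f(2.660000) = -0.021674
  f(a) × f(c) ≥ 0, new interval: [2.660000, 2.740000]
Iteration 4:
  c_4 = (2.660000 + 2.740000)/2 = 2.700000
  f(c_4) = f(2.700000) = -0.006748
  f(a) × f(c) ≥ 0, new interval: [2.700000, 2.740000]

After 4 iteration(s), the approximation is c_4 = 2.700000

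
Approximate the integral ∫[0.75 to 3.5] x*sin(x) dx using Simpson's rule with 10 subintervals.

f(x) = x*sin(x)
a = 0.75, b = 3.5, n = 10
h = (b - a)/n = 0.275000

Simpson's rule: (h/3)[f(x₀) + 4f(x₁) + 2f(x₂) + ... + f(xₙ)]

x_0 = 0.7500, f(x_0) = 0.511229, coefficient = 1
x_1 = 1.0250, f(x_1) = 0.876082, coefficient = 4
x_2 = 1.3000, f(x_2) = 1.252626, coefficient = 2
x_3 = 1.5750, f(x_3) = 1.574986, coefficient = 4
x_4 = 1.8500, f(x_4) = 1.778359, coefficient = 2
x_5 = 2.1250, f(x_5) = 1.806930, coefficient = 4
x_6 = 2.4000, f(x_6) = 1.621112, coefficient = 2
x_7 = 2.6750, f(x_7) = 1.203337, coefficient = 4
x_8 = 2.9500, f(x_8) = 0.561747, coefficient = 2
x_9 = 3.2250, f(x_9) = -0.268677, coefficient = 4
x_10 = 3.5000, f(x_10) = -1.227741, coefficient = 1

I ≈ (0.275000/3) × 30.481807 = 2.794166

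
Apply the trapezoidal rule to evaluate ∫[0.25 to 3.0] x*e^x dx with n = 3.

f(x) = x*e^x
a = 0.25, b = 3.0, n = 3
h = (b - a)/n = 0.916667

Trapezoidal rule: (h/2)[f(x₀) + 2f(x₁) + 2f(x₂) + ... + f(xₙ)]

x_0 = 0.2500, f(x_0) = 0.321006, coefficient = 1
x_1 = 1.1667, f(x_1) = 3.746482, coefficient = 2
x_2 = 2.0833, f(x_2) = 16.731656, coefficient = 2
x_3 = 3.0000, f(x_3) = 60.256611, coefficient = 1

I ≈ (0.916667/2) × 101.533894 = 46.536368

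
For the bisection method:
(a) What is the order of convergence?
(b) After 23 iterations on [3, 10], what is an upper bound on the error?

(a) Bisection has linear (order 1) convergence; the error is halved each step.

(b) Error bound = (b-a)/2^n = (10 - 3)/2^{23}
    = 7/2^{23}

(a) 1 (linear); (b) error ≤ 8.34e-07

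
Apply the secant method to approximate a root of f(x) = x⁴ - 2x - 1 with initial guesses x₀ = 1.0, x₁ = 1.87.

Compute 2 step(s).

f(x) = x⁴ - 2x - 1
x₀ = 1.0, x₁ = 1.87

Secant formula: x_{n+1} = x_n - f(x_n)(x_n - x_{n-1})/(f(x_n) - f(x_{n-1}))

Iteration 1:
  f(1.000000) = -2.000000
  f(1.870000) = 7.488310
  x_2 = 1.870000 - 7.488310×(1.870000 - 1.000000)/(7.488310 - (-2.000000))
       = 1.183384
Iteration 2:
  f(1.870000) = 7.488310
  f(1.183384) = -1.405656
  x_3 = 1.183384 - (-1.405656)×(1.183384 - 1.870000)/(-1.405656 - 7.488310)
       = 1.291901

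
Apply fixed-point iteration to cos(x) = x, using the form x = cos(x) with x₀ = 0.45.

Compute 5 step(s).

Equation: cos(x) = x
Fixed-point form: x = cos(x)
x₀ = 0.45

x_1 = g(0.450000) = 0.900447
x_2 = g(0.900447) = 0.621260
x_3 = g(0.621260) = 0.813146
x_4 = g(0.813146) = 0.687216
x_5 = g(0.687216) = 0.773015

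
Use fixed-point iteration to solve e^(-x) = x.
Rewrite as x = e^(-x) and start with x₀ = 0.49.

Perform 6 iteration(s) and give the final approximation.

Equation: e^(-x) = x
Fixed-point form: x = e^(-x)
x₀ = 0.49

x_1 = g(0.490000) = 0.612626
x_2 = g(0.612626) = 0.541926
x_3 = g(0.541926) = 0.581627
x_4 = g(0.581627) = 0.558988
x_5 = g(0.558988) = 0.571787
x_6 = g(0.571787) = 0.564516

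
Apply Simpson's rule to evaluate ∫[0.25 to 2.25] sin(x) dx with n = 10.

f(x) = sin(x)
a = 0.25, b = 2.25, n = 10
h = (b - a)/n = 0.200000

Simpson's rule: (h/3)[f(x₀) + 4f(x₁) + 2f(x₂) + ... + f(xₙ)]

x_0 = 0.2500, f(x_0) = 0.247404, coefficient = 1
x_1 = 0.4500, f(x_1) = 0.434966, coefficient = 4
x_2 = 0.6500, f(x_2) = 0.605186, coefficient = 2
x_3 = 0.8500, f(x_3) = 0.751280, coefficient = 4
x_4 = 1.0500, f(x_4) = 0.867423, coefficient = 2
x_5 = 1.2500, f(x_5) = 0.948985, coefficient = 4
x_6 = 1.4500, f(x_6) = 0.992713, coefficient = 2
x_7 = 1.6500, f(x_7) = 0.996865, coefficient = 4
x_8 = 1.8500, f(x_8) = 0.961275, coefficient = 2
x_9 = 2.0500, f(x_9) = 0.887362, coefficient = 4
x_10 = 2.2500, f(x_10) = 0.778073, coefficient = 1

I ≈ (0.200000/3) × 23.956505 = 1.597100
Exact value: 1.597086
Error: 0.000014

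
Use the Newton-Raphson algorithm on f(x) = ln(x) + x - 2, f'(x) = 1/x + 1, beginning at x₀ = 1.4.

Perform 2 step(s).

f(x) = ln(x) + x - 2
f'(x) = 1/x + 1
x₀ = 1.4

Newton-Raphson formula: x_{n+1} = x_n - f(x_n)/f'(x_n)

Iteration 1:
  f(1.400000) = -0.263528
  f'(1.400000) = 1.714286
  x_1 = 1.400000 - (-0.263528)/1.714286 = 1.553725
Iteration 2:
  f(1.553725) = -0.005621
  f'(1.553725) = 1.643615
  x_2 = 1.553725 - (-0.005621)/1.643615 = 1.557144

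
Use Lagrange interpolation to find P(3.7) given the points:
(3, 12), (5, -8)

Lagrange interpolation formula:
P(x) = Σ yᵢ × Lᵢ(x)
where Lᵢ(x) = Π_{j≠i} (x - xⱼ)/(xᵢ - xⱼ)

L_0(3.7) = (3.7 - 5)/(3 - 5) = 0.650000
L_1(3.7) = (3.7 - 3)/(5 - 3) = 0.350000

P(3.7) = 12×L_0(3.7) + (-8)×L_1(3.7)
P(3.7) = 5.000000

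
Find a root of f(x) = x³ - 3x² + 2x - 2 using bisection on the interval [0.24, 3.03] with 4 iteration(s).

f(x) = x³ - 3x² + 2x - 2
Initial interval: [0.24, 3.03]

Iteration 1:
  c_1 = (0.240000 + 3.030000)/2 = 1.635000
  f(c_1) = f(1.635000) = -2.378952
  f(a) × f(c) ≥ 0, new interval: [1.635000, 3.030000]
Iteration 2:
  c_2 = (1.635000 + 3.030000)/2 = 2.332500
  f(c_2) = f(2.332500) = -0.966571
  f(a) × f(c) ≥ 0, new interval: [2.332500, 3.030000]
Iteration 3:
  c_3 = (2.332500 + 3.030000)/2 = 2.681250
  f(c_3) = f(2.681250) = 1.070974
  f(a) × f(c) < 0, new interval: [2.332500, 2.681250]
Iteration 4:
  c_4 = (2.332500 + 2.681250)/2 = 2.506875
  f(c_4) = f(2.506875) = -0.085256
  f(a) × f(c) ≥ 0, new interval: [2.506875, 2.681250]

After 4 iteration(s), the approximation is c_4 = 2.506875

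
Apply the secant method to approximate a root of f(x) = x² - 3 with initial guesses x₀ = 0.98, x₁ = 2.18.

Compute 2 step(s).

f(x) = x² - 3
x₀ = 0.98, x₁ = 2.18

Secant formula: x_{n+1} = x_n - f(x_n)(x_n - x_{n-1})/(f(x_n) - f(x_{n-1}))

Iteration 1:
  f(0.980000) = -2.039600
  f(2.180000) = 1.752400
  x_2 = 2.180000 - 1.752400×(2.180000 - 0.980000)/(1.752400 - (-2.039600))
       = 1.625443
Iteration 2:
  f(2.180000) = 1.752400
  f(1.625443) = -0.357935
  x_3 = 1.625443 - (-0.357935)×(1.625443 - 2.180000)/(-0.357935 - 1.752400)
       = 1.719502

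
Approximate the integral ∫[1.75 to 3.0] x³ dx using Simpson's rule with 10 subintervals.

f(x) = x³
a = 1.75, b = 3.0, n = 10
h = (b - a)/n = 0.125000

Simpson's rule: (h/3)[f(x₀) + 4f(x₁) + 2f(x₂) + ... + f(xₙ)]

x_0 = 1.7500, f(x_0) = 5.359375, coefficient = 1
x_1 = 1.8750, f(x_1) = 6.591797, coefficient = 4
x_2 = 2.0000, f(x_2) = 8.000000, coefficient = 2
x_3 = 2.1250, f(x_3) = 9.595703, coefficient = 4
x_4 = 2.2500, f(x_4) = 11.390625, coefficient = 2
x_5 = 2.3750, f(x_5) = 13.396484, coefficient = 4
x_6 = 2.5000, f(x_6) = 15.625000, coefficient = 2
x_7 = 2.6250, f(x_7) = 18.087891, coefficient = 4
x_8 = 2.7500, f(x_8) = 20.796875, coefficient = 2
x_9 = 2.8750, f(x_9) = 23.763672, coefficient = 4
x_10 = 3.0000, f(x_10) = 27.000000, coefficient = 1

I ≈ (0.125000/3) × 429.726562 = 17.905273
Exact value: 17.905273
Error: 0.000000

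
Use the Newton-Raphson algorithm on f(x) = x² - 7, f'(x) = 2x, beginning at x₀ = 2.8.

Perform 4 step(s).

f(x) = x² - 7
f'(x) = 2x
x₀ = 2.8

Newton-Raphson formula: x_{n+1} = x_n - f(x_n)/f'(x_n)

Iteration 1:
  f(2.800000) = 0.840000
  f'(2.800000) = 5.600000
  x_1 = 2.800000 - 0.840000/5.600000 = 2.650000
Iteration 2:
  f(2.650000) = 0.022500
  f'(2.650000) = 5.300000
  x_2 = 2.650000 - 0.022500/5.300000 = 2.645755
Iteration 3:
  f(2.645755) = 0.000018
  f'(2.645755) = 5.291509
  x_3 = 2.645755 - 0.000018/5.291509 = 2.645751
Iteration 4:
  f(2.645751) = 0.000000
  f'(2.645751) = 5.291503
  x_4 = 2.645751 - 0.000000/5.291503 = 2.645751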